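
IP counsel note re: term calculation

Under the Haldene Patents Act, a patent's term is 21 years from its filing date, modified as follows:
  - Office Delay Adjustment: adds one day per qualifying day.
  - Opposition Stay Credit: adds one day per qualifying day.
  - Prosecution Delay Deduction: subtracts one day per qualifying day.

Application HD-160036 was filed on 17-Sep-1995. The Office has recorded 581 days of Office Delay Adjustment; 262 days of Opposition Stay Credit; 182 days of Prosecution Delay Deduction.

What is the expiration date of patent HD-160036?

2018-07-10

Base term: filing date + 21 years → 17 September 2016.
Office Delay Adjustment: +581 days → 21 April 2018.
Opposition Stay Credit: +262 days → 8 January 2019.
Prosecution Delay Deduction: −182 days → 10 July 2018.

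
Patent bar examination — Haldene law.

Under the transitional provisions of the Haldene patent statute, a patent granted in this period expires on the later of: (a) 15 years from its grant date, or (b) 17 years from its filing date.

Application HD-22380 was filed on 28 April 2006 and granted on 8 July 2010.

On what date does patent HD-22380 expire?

(a) grant + 15 years → 8 July 2025.
(b) filing + 17 years → 28 April 2023.
Later of the two: 8 July 2025.

July 8, 2025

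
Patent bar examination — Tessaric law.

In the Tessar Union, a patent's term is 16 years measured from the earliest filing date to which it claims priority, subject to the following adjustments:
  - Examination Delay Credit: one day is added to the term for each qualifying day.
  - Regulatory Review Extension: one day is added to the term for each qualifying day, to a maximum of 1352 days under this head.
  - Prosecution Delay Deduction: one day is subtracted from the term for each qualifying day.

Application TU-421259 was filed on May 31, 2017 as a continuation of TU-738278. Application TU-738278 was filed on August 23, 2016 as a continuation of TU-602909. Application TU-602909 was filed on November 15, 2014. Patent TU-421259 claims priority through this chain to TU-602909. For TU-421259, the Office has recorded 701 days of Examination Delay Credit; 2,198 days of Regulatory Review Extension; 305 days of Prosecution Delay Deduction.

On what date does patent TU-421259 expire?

2035-08-29

Earliest priority filing: 15 November 2014.
Base term: 15 November 2014 + 16 years → 15 November 2030.
Examination Delay Credit: +701 days → 16 October 2032.
Regulatory Review Extension: 2198 days claimed exceeds the 1352-day cap, so +1352 days → 29 June 2036.
Prosecution Delay Deduction: −305 days → 29 August 2035.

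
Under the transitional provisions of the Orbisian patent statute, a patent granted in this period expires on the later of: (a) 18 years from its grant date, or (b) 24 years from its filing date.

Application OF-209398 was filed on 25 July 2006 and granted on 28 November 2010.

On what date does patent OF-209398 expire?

(a) grant + 18 years → 28 November 2028.
(b) filing + 24 years → 25 July 2030.
Later of the two: 25 July 2030.

2030-07-25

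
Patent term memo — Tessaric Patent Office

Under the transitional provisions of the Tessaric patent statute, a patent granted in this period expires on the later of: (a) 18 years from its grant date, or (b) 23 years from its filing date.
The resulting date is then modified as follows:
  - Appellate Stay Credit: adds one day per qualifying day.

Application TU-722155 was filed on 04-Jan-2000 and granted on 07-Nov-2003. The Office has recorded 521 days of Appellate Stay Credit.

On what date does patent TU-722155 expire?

2024-06-08

(a) grant + 18 years → 7 November 2021.
(b) filing + 23 years → 4 January 2023.
Later of the two: 4 January 2023.
Appellate Stay Credit: +521 days → 8 June 2024.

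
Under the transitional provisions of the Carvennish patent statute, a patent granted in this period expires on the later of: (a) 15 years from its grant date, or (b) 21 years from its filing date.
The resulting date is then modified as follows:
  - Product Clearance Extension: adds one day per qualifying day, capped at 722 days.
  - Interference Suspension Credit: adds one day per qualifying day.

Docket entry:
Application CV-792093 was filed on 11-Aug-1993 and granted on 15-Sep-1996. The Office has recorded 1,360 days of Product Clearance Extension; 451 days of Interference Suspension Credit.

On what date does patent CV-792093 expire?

(a) grant + 15 years → 15 September 2011.
(b) filing + 21 years → 11 August 2014.
Later of the two: 11 August 2014.
Product Clearance Extension: 1360 days claimed exceeds the 722-day cap, so +722 days → 2 August 2016.
Interference Suspension Credit: +451 days → 27 October 2017.

2017-10-27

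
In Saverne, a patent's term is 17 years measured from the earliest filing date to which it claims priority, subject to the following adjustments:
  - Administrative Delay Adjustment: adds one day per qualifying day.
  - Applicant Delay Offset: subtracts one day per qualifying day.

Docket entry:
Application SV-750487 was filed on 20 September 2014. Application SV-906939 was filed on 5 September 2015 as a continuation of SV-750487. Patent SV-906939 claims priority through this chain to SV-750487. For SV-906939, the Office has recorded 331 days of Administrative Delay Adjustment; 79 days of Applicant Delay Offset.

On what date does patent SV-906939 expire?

May 29, 2032

Earliest priority filing: 20 September 2014.
Base term: 20 September 2014 + 17 years → 20 September 2031.
Administrative Delay Adjustment: +331 days → 16 August 2032.
Applicant Delay Offset: −79 days → 29 May 2032.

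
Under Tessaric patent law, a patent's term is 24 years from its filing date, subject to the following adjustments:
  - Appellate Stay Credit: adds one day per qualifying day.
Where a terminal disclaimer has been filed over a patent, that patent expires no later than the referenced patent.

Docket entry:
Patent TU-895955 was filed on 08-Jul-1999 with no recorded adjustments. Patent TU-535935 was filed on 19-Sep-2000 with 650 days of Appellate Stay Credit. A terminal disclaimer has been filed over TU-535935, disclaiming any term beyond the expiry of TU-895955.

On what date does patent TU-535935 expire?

Natural term of TU-535935:
  Base: filing + 24 years → 19 September 2024.
  Appellate Stay Credit: +650 days → 1 July 2026.
Expiry of referenced patent TU-895955:
  Base: filing + 24 years → 8 July 2023.
Terminal disclaimer: TU-535935 expires on the earlier of 1 July 2026 and 8 July 2023.

July 8, 2023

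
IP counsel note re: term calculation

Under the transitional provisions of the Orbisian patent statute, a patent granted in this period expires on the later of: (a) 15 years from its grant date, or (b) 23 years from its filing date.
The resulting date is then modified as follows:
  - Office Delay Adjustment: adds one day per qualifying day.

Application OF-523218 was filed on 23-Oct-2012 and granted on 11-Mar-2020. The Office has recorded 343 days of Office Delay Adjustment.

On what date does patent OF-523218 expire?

September 30, 2036

(a) grant + 15 years → 11 March 2035.
(b) filing + 23 years → 23 October 2035.
Later of the two: 23 October 2035.
Office Delay Adjustment: +343 days → 30 September 2036.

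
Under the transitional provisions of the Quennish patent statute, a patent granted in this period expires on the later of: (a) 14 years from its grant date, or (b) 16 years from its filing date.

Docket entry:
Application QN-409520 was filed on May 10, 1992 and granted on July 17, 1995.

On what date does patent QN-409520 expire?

July 17, 2009

(a) grant + 14 years → 17 July 2009.
(b) filing + 16 years → 10 May 2008.
Later of the two: 17 July 2009.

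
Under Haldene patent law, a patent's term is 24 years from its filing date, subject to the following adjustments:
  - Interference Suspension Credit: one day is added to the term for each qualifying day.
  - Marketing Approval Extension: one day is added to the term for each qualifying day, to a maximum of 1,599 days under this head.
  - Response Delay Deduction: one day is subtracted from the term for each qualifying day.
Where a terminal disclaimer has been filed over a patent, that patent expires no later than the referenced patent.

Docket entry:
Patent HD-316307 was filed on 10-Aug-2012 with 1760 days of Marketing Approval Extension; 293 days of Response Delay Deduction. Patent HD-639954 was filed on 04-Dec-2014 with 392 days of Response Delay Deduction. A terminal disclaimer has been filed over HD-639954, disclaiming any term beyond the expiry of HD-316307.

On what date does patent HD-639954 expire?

2037-11-07

Natural term of HD-639954:
  Base: filing + 24 years → 4 December 2038.
  Response Delay Deduction: −392 days → 7 November 2037.
Expiry of referenced patent HD-316307:
  Base: filing + 24 years → 10 August 2036.
  Marketing Approval Extension: 1760 days claimed exceeds the 1599-day cap, so +1599 days → 26 December 2040.
  Response Delay Deduction: −293 days → 8 March 2040.
Terminal disclaimer: HD-639954 expires on the earlier of 7 November 2037 and 8 March 2040.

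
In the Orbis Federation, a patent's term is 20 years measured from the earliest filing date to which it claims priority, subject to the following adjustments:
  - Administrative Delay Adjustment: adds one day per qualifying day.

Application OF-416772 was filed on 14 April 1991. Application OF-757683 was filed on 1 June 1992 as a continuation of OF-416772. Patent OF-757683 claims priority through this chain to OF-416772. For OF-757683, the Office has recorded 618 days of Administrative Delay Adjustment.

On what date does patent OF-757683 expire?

Earliest priority filing: 14 April 1991.
Base term: 14 April 1991 + 20 years → 14 April 2011.
Administrative Delay Adjustment: +618 days → 22 December 2012.

2012-12-22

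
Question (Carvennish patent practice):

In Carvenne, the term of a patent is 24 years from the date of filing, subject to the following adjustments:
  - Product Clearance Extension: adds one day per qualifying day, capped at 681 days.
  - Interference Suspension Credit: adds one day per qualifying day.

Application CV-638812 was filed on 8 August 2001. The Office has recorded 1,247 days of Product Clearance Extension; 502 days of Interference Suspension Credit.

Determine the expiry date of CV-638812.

Base term: filing date + 24 years → 8 August 2025.
Product Clearance Extension: 1247 days claimed exceeds the 681-day cap, so +681 days → 20 June 2027.
Interference Suspension Credit: +502 days → 3 November 2028.

November 3, 2028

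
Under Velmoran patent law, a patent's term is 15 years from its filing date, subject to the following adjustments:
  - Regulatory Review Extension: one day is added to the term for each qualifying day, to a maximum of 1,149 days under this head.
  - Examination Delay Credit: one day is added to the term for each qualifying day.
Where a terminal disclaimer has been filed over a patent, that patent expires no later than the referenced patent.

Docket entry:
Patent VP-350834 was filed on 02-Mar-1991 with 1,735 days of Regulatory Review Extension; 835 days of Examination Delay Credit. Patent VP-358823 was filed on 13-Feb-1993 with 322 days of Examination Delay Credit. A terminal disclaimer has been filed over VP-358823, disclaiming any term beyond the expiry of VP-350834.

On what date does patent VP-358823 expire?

December 31, 2008

Natural term of VP-358823:
  Base: filing + 15 years → 13 February 2008.
  Examination Delay Credit: +322 days → 31 December 2008.
Expiry of referenced patent VP-350834:
  Base: filing + 15 years → 2 March 2006.
  Regulatory Review Extension: 1735 days claimed exceeds the 1149-day cap, so +1149 days → 24 April 2009.
  Examination Delay Credit: +835 days → 7 August 2011.
Terminal disclaimer: VP-358823 expires on the earlier of 31 December 2008 and 7 August 2011.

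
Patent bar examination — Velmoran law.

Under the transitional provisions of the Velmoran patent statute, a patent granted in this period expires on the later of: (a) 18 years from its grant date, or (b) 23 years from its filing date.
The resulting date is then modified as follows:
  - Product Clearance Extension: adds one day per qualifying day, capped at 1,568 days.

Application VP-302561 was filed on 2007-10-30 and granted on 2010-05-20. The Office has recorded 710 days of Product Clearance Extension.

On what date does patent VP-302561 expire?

(a) grant + 18 years → 20 May 2028.
(b) filing + 23 years → 30 October 2030.
Later of the two: 30 October 2030.
Product Clearance Extension: 710 days (within the 1568-day cap) → +710 days → 9 October 2032.

2032-10-09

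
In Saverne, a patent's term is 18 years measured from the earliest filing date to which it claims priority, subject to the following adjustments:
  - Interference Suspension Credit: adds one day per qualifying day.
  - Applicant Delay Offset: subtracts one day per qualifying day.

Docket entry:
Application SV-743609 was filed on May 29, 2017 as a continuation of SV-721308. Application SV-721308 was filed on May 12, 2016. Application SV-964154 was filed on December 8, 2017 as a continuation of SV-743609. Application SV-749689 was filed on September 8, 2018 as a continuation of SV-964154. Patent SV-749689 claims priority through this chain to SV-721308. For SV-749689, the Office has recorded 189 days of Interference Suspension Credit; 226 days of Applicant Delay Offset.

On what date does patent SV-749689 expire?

Earliest priority filing: 12 May 2016.
Base term: 12 May 2016 + 18 years → 12 May 2034.
Interference Suspension Credit: +189 days → 17 November 2034.
Applicant Delay Offset: −226 days → 5 April 2034.

April 5, 2034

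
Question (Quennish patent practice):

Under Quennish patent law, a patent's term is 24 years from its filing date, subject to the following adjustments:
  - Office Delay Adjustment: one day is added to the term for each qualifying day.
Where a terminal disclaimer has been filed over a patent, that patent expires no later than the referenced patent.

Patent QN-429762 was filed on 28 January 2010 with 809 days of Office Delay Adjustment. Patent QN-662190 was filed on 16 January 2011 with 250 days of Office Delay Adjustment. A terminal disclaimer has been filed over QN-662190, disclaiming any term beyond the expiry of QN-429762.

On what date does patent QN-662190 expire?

Natural term of QN-662190:
  Base: filing + 24 years → 16 January 2035.
  Office Delay Adjustment: +250 days → 23 September 2035.
Expiry of referenced patent QN-429762:
  Base: filing + 24 years → 28 January 2034.
  Office Delay Adjustment: +809 days → 16 April 2036.
Terminal disclaimer: QN-662190 expires on the earlier of 23 September 2035 and 16 April 2036.

September 23, 2035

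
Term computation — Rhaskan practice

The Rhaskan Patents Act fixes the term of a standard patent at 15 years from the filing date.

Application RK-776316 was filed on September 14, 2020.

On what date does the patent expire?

September 14, 2035

Filing date + 15 years → 14 September 2035.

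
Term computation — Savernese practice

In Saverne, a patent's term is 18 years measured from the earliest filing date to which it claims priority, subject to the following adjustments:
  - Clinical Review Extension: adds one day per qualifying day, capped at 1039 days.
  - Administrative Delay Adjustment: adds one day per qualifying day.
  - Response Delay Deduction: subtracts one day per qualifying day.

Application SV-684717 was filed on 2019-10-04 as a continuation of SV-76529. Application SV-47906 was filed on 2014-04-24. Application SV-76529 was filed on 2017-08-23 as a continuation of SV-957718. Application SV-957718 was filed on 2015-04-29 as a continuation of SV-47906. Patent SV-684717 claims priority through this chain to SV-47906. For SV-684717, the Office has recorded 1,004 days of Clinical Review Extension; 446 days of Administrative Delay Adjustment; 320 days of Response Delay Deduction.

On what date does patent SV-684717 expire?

Earliest priority filing: 24 April 2014.
Base term: 24 April 2014 + 18 years → 24 April 2032.
Clinical Review Extension: 1004 days (within the 1039-day cap) → +1004 days → 23 January 2035.
Administrative Delay Adjustment: +446 days → 13 April 2036.
Response Delay Deduction: −320 days → 29 May 2035.

2035-05-29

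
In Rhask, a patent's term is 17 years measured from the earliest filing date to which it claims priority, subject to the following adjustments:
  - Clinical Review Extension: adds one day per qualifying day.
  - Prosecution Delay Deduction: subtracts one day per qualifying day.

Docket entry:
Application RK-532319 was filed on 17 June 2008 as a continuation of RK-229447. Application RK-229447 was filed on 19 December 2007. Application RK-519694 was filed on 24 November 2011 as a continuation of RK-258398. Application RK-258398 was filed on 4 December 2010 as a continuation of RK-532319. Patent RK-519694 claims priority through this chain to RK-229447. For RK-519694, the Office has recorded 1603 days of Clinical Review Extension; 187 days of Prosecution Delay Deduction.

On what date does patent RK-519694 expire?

Earliest priority filing: 19 December 2007.
Base term: 19 December 2007 + 17 years → 19 December 2024.
Clinical Review Extension: +1603 days → 10 May 2029.
Prosecution Delay Deduction: −187 days → 4 November 2028.

November 4, 2028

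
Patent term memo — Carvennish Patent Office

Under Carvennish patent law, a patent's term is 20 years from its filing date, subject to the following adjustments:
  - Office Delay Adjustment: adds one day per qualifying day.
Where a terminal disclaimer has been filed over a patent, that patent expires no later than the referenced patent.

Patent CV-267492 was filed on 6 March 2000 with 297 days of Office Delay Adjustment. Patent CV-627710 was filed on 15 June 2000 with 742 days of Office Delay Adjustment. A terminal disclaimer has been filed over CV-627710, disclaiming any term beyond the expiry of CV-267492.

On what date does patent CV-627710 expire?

2020-12-28

Natural term of CV-627710:
  Base: filing + 20 years → 15 June 2020.
  Office Delay Adjustment: +742 days → 27 June 2022.
Expiry of referenced patent CV-267492:
  Base: filing + 20 years → 6 March 2020.
  Office Delay Adjustment: +297 days → 28 December 2020.
Terminal disclaimer: CV-627710 expires on the earlier of 27 June 2022 and 28 December 2020.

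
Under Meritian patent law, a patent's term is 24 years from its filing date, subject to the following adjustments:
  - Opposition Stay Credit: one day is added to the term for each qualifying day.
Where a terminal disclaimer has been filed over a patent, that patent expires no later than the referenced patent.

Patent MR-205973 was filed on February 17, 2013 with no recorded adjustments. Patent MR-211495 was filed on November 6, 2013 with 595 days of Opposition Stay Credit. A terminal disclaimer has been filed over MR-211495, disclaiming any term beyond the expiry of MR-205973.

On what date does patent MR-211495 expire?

Natural term of MR-211495:
  Base: filing + 24 years → 6 November 2037.
  Opposition Stay Credit: +595 days → 24 June 2039.
Expiry of referenced patent MR-205973:
  Base: filing + 24 years → 17 February 2037.
Terminal disclaimer: MR-211495 expires on the earlier of 24 June 2039 and 17 February 2037.

2037-02-17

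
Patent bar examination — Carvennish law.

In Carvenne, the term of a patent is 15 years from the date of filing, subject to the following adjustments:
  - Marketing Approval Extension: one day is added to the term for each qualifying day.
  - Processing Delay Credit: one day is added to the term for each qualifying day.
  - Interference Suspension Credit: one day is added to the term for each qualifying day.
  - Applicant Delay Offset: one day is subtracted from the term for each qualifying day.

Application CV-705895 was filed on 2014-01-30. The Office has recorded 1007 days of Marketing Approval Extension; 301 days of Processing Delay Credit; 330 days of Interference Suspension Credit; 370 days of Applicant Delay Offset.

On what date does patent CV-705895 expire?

Base term: filing date + 15 years → 30 January 2029.
Marketing Approval Extension: +1007 days → 3 November 2031.
Processing Delay Credit: +301 days → 30 August 2032.
Interference Suspension Credit: +330 days → 26 July 2033.
Applicant Delay Offset: −370 days → 21 July 2032.

July 21, 2032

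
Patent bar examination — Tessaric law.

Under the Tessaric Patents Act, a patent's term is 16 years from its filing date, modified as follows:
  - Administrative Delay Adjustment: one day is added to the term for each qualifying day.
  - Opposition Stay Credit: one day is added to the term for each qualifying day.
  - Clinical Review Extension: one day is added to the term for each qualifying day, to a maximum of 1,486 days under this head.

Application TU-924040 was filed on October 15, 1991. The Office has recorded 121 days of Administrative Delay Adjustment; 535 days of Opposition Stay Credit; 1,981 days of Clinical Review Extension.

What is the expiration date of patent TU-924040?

Base term: filing date + 16 years → 15 October 2007.
Administrative Delay Adjustment: +121 days → 13 February 2008.
Opposition Stay Credit: +535 days → 1 August 2009.
Clinical Review Extension: 1981 days claimed exceeds the 1486-day cap, so +1486 days → 26 August 2013.

August 26, 2013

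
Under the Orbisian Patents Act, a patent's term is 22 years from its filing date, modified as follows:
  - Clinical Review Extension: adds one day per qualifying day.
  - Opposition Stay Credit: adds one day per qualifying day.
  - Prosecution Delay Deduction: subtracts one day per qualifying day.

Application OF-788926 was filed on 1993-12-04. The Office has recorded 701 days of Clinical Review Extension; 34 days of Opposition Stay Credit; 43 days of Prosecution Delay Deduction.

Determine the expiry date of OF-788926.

Base term: filing date + 22 years → 4 December 2015.
Clinical Review Extension: +701 days → 4 November 2017.
Opposition Stay Credit: +34 days → 8 December 2017.
Prosecution Delay Deduction: −43 days → 26 October 2017.

2017-10-26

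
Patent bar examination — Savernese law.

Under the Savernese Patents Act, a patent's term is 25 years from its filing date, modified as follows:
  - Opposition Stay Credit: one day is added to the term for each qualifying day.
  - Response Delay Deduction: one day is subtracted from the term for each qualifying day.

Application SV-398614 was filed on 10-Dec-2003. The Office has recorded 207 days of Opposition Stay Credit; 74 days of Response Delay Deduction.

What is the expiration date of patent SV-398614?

Base term: filing date + 25 years → 10 December 2028.
Opposition Stay Credit: +207 days → 5 July 2029.
Response Delay Deduction: −74 days → 22 April 2029.

2029-04-22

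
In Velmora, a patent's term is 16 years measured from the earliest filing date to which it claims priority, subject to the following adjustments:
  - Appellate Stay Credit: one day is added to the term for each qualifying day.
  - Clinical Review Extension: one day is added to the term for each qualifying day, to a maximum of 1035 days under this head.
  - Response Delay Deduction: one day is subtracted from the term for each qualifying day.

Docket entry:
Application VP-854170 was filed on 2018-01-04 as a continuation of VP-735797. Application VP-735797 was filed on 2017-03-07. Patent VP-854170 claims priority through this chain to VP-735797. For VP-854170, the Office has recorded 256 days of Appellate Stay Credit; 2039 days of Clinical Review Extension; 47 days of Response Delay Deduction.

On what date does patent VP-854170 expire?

Earliest priority filing: 7 March 2017.
Base term: 7 March 2017 + 16 years → 7 March 2033.
Appellate Stay Credit: +256 days → 18 November 2033.
Clinical Review Extension: 2039 days claimed exceeds the 1035-day cap, so +1035 days → 18 September 2036.
Response Delay Deduction: −47 days → 2 August 2036.

August 2, 2036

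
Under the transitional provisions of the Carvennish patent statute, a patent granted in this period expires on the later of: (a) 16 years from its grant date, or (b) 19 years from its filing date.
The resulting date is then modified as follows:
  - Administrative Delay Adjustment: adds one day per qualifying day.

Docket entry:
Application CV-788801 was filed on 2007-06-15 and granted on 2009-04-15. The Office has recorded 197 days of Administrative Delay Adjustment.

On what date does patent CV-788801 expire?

(a) grant + 16 years → 15 April 2025.
(b) filing + 19 years → 15 June 2026.
Later of the two: 15 June 2026.
Administrative Delay Adjustment: +197 days → 29 December 2026.

December 29, 2026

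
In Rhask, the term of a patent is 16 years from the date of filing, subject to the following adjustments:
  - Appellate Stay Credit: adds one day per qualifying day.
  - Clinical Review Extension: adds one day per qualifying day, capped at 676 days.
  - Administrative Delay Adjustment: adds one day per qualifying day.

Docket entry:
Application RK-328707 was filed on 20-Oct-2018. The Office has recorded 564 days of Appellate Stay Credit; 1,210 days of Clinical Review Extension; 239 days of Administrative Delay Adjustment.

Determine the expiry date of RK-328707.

November 7, 2038

Base term: filing date + 16 years → 20 October 2034.
Appellate Stay Credit: +564 days → 6 May 2036.
Clinical Review Extension: 1210 days claimed exceeds the 676-day cap, so +676 days → 13 March 2038.
Administrative Delay Adjustment: +239 days → 7 November 2038.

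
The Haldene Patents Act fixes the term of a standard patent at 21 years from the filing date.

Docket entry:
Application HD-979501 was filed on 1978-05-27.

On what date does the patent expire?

1999-05-27

Filing date + 21 years → 27 May 1999.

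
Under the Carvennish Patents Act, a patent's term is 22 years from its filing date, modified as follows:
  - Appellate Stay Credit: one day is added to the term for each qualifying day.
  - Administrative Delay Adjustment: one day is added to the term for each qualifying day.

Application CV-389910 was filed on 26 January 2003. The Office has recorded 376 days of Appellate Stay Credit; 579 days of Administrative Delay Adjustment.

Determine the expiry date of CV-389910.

2027-09-08

Base term: filing date + 22 years → 26 January 2025.
Appellate Stay Credit: +376 days → 6 February 2026.
Administrative Delay Adjustment: +579 days → 8 September 2027.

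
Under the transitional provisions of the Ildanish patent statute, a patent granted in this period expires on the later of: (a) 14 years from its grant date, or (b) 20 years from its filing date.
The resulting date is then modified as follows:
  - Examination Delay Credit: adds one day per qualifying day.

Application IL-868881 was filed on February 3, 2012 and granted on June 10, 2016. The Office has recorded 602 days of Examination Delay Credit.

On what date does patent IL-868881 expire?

(a) grant + 14 years → 10 June 2030.
(b) filing + 20 years → 3 February 2032.
Later of the two: 3 February 2032.
Examination Delay Credit: +602 days → 27 September 2033.

2033-09-27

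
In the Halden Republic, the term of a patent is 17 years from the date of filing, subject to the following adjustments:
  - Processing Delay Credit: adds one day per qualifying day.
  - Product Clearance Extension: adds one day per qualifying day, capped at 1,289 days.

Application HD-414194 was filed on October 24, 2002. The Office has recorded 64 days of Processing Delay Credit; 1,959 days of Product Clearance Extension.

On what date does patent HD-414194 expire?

July 8, 2023

Base term: filing date + 17 years → 24 October 2019.
Processing Delay Credit: +64 days → 27 December 2019.
Product Clearance Extension: 1959 days claimed exceeds the 1289-day cap, so +1289 days → 8 July 2023.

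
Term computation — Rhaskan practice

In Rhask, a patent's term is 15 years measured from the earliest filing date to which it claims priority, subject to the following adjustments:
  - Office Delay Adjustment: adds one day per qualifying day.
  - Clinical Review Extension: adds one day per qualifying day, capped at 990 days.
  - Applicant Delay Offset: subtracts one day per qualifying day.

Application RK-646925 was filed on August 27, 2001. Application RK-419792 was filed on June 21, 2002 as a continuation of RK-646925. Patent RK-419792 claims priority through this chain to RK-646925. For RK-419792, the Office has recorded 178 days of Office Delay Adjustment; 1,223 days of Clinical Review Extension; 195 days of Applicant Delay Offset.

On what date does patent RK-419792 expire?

Earliest priority filing: 27 August 2001.
Base term: 27 August 2001 + 15 years → 27 August 2016.
Office Delay Adjustment: +178 days → 21 February 2017.
Clinical Review Extension: 1223 days claimed exceeds the 990-day cap, so +990 days → 8 November 2019.
Applicant Delay Offset: −195 days → 27 April 2019.

2019-04-27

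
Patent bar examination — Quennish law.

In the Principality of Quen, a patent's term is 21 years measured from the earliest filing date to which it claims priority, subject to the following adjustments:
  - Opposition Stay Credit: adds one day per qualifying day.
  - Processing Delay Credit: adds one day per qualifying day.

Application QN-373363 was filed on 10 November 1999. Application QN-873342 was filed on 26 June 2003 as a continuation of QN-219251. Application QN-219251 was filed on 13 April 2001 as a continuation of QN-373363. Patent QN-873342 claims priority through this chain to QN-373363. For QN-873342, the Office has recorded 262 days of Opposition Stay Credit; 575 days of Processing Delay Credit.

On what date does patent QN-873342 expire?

Earliest priority filing: 10 November 1999.
Base term: 10 November 1999 + 21 years → 10 November 2020.
Opposition Stay Credit: +262 days → 30 July 2021.
Processing Delay Credit: +575 days → 25 February 2023.

February 25, 2023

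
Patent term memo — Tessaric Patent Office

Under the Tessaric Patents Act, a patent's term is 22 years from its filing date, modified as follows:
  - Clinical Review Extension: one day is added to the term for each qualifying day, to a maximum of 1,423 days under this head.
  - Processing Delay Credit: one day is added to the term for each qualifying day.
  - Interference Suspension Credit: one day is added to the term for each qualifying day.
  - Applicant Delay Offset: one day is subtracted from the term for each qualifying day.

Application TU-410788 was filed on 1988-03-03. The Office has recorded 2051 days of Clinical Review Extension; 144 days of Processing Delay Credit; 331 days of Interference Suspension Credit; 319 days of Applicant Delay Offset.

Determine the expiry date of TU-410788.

Base term: filing date + 22 years → 3 March 2010.
Clinical Review Extension: 2051 days claimed exceeds the 1423-day cap, so +1423 days → 24 January 2014.
Processing Delay Credit: +144 days → 17 June 2014.
Interference Suspension Credit: +331 days → 14 May 2015.
Applicant Delay Offset: −319 days → 29 June 2014.

June 29, 2014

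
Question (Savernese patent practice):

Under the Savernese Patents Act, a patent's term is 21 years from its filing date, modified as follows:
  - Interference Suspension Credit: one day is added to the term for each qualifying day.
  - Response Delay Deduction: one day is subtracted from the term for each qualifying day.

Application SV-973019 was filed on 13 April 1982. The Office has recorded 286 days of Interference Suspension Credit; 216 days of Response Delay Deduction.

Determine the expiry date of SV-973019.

Base term: filing date + 21 years → 13 April 2003.
Interference Suspension Credit: +286 days → 24 January 2004.
Response Delay Deduction: −216 days → 22 June 2003.

June 22, 2003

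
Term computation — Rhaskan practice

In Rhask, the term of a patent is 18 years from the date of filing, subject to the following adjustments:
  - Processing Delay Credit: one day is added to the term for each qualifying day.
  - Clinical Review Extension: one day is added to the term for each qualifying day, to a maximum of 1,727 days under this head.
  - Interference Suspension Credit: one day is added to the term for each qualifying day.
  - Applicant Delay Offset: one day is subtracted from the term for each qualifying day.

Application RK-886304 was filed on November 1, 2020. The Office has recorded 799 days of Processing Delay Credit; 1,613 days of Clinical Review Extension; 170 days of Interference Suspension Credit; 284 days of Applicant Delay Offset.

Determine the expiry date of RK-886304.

2045-02-15

Base term: filing date + 18 years → 1 November 2038.
Processing Delay Credit: +799 days → 8 January 2041.
Clinical Review Extension: 1613 days (within the 1727-day cap) → +1613 days → 9 June 2045.
Interference Suspension Credit: +170 days → 26 November 2045.
Applicant Delay Offset: −284 days → 15 February 2045.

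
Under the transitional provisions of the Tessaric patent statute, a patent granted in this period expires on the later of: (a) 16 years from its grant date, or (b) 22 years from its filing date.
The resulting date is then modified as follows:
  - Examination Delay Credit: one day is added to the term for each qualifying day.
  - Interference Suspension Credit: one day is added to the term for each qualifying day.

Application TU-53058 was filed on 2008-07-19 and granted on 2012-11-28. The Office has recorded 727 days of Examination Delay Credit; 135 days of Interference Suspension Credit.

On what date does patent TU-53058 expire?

(a) grant + 16 years → 28 November 2028.
(b) filing + 22 years → 19 July 2030.
Later of the two: 19 July 2030.
Examination Delay Credit: +727 days → 15 July 2032.
Interference Suspension Credit: +135 days → 27 November 2032.

November 27, 2032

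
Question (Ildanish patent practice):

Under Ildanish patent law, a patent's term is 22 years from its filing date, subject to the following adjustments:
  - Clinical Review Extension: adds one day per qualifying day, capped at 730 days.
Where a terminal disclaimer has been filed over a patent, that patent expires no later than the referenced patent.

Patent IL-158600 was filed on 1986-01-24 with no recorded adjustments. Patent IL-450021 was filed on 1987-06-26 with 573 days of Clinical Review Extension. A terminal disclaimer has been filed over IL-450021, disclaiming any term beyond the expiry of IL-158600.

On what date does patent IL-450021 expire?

January 24, 2008

Natural term of IL-450021:
  Base: filing + 22 years → 26 June 2009.
  Clinical Review Extension: 573 days (within the 730-day cap) → +573 days → 20 January 2011.
Expiry of referenced patent IL-158600:
  Base: filing + 22 years → 24 January 2008.
Terminal disclaimer: IL-450021 expires on the earlier of 20 January 2011 and 24 January 2008.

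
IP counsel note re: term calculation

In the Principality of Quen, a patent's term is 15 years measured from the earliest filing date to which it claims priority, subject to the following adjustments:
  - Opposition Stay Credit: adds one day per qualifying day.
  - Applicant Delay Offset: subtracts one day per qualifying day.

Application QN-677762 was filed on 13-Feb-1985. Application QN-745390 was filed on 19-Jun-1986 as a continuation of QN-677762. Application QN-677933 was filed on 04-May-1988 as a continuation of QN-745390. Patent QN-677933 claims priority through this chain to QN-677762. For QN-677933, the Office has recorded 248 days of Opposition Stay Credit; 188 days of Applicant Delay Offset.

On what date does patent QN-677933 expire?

2000-04-13

Earliest priority filing: 13 February 1985.
Base term: 13 February 1985 + 15 years → 13 February 2000.
Opposition Stay Credit: +248 days → 18 October 2000.
Applicant Delay Offset: −188 days → 13 April 2000.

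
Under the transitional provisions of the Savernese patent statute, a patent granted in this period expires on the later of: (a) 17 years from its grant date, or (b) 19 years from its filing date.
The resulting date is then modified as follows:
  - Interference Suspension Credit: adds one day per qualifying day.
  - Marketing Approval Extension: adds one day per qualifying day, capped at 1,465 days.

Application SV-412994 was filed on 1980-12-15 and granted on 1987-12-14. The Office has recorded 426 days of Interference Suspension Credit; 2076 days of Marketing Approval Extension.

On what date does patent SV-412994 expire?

(a) grant + 17 years → 14 December 2004.
(b) filing + 19 years → 15 December 1999.
Later of the two: 14 December 2004.
Interference Suspension Credit: +426 days → 13 February 2006.
Marketing Approval Extension: 2076 days claimed exceeds the 1465-day cap, so +1465 days → 17 February 2010.

February 17, 2010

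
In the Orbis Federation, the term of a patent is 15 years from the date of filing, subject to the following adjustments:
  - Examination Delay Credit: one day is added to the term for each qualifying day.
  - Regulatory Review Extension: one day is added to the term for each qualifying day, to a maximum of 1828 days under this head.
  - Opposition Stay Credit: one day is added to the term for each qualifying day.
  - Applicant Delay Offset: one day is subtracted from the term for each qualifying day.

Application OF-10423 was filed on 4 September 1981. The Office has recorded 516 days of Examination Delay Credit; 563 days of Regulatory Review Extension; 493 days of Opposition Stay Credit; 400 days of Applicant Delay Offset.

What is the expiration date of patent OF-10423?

November 20, 1999

Base term: filing date + 15 years → 4 September 1996.
Examination Delay Credit: +516 days → 2 February 1998.
Regulatory Review Extension: 563 days (within the 1828-day cap) → +563 days → 19 August 1999.
Opposition Stay Credit: +493 days → 24 December 2000.
Applicant Delay Offset: −400 days → 20 November 1999.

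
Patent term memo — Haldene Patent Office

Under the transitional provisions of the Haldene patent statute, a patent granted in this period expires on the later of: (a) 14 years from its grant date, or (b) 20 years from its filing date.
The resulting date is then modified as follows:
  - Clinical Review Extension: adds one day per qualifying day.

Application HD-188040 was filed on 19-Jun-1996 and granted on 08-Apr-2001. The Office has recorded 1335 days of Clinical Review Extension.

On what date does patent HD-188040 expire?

February 14, 2020

(a) grant + 14 years → 8 April 2015.
(b) filing + 20 years → 19 June 2016.
Later of the two: 19 June 2016.
Clinical Review Extension: +1335 days → 14 February 2020.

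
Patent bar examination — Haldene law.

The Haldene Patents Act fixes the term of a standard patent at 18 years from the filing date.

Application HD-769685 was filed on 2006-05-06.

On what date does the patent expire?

Filing date + 18 years → 6 May 2024.

2024-05-06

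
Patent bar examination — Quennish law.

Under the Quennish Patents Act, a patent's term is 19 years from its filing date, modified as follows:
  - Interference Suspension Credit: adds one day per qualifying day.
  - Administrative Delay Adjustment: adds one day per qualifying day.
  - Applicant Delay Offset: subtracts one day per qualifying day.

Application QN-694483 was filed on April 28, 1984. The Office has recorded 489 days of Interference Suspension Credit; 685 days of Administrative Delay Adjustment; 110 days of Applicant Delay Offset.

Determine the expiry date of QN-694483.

2006-03-27

Base term: filing date + 19 years → 28 April 2003.
Interference Suspension Credit: +489 days → 29 August 2004.
Administrative Delay Adjustment: +685 days → 15 July 2006.
Applicant Delay Offset: −110 days → 27 March 2006.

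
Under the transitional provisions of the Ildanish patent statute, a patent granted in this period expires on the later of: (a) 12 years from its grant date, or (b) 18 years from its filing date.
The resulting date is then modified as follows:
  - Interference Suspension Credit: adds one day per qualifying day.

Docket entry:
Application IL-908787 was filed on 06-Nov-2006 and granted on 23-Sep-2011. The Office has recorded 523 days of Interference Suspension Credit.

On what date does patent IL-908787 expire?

2026-04-13

(a) grant + 12 years → 23 September 2023.
(b) filing + 18 years → 6 November 2024.
Later of the two: 6 November 2024.
Interference Suspension Credit: +523 days → 13 April 2026.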